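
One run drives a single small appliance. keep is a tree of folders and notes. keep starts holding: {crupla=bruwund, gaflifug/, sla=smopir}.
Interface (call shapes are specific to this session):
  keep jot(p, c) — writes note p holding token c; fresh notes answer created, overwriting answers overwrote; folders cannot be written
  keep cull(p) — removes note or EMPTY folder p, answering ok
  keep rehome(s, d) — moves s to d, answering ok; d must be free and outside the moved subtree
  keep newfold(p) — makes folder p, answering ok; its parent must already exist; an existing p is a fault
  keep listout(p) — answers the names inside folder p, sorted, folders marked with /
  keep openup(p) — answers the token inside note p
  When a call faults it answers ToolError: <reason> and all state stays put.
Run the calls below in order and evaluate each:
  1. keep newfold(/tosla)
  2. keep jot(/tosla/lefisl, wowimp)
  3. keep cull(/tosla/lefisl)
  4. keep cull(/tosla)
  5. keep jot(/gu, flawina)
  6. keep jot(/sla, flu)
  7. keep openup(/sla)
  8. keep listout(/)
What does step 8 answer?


Answer: [crupla, gaflifug/, gu, sla]

Derivation:
;; keep newfold(p='/tosla') => ok
;; keep jot(p='/tosla/lefisl', c='wowimp') => created
;; keep cull(p='/tosla/lefisl') => ok
;; keep cull(p='/tosla') => ok
;; keep jot(p='/gu', c='flawina') => created
;; keep jot(p='/sla', c='flu') => overwrote
;; keep openup(p='/sla') => flu
;; keep listout(p='/') => [crupla, gaflifug/, gu, sla]


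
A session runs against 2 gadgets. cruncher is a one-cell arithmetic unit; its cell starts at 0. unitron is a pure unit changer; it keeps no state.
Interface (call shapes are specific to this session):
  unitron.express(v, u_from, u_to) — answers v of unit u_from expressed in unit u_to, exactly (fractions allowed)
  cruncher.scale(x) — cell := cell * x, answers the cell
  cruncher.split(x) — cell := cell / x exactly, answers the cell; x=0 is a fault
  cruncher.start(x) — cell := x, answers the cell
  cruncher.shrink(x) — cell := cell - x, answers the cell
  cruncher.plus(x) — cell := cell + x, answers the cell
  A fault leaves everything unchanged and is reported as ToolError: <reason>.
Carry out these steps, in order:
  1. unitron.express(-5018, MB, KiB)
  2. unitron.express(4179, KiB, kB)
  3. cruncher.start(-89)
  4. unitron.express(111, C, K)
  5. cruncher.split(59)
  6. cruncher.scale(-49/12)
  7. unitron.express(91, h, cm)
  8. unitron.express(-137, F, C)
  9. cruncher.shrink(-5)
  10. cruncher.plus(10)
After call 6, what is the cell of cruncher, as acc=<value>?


% express(v→-5018, u_from→MB, u_to→KiB) : -39203125/8
% express(v→4179, u_from→KiB, u_to→kB) : 534912/125
% start(x→-89) : -89
% express(v→111, u_from→C, u_to→K) : 7683/20
% split(x→59) : -89/59
% scale(x→-49/12) : 4361/708
% express(v→91, u_from→h, u_to→cm) : ToolError: incompatible units
% express(v→-137, u_from→F, u_to→C) : -845/9
% shrink(x→-5) : 7901/708
% plus(x→10) : 14981/708

Answer: acc=4361/708


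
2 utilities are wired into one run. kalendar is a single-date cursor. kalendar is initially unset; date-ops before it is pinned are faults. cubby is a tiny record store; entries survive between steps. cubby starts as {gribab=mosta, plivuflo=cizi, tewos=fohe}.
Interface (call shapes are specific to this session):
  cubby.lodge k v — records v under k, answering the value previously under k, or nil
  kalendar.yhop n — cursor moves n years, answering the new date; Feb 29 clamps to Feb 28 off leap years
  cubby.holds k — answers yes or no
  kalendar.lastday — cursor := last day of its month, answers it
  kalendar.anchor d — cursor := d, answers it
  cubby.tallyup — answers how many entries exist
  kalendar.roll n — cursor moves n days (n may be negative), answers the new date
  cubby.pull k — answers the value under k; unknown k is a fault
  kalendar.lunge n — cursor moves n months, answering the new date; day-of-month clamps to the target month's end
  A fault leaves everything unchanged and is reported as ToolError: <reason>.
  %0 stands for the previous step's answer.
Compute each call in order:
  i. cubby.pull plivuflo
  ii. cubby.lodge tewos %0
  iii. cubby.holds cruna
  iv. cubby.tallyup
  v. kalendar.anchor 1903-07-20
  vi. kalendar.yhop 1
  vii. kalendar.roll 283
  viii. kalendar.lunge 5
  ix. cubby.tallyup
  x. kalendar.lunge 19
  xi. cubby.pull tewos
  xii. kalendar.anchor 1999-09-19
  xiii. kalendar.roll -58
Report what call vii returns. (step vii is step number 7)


-- pull(plivuflo) == cizi
-- lodge(tewos, %0) == fohe
-- holds(cruna) == no
-- tallyup() == 3
-- anchor(1903-07-20) == 1903-07-20
-- yhop(1) == 1904-07-20
-- roll(283) == 1905-04-29
-- lunge(5) == 1905-09-29
-- tallyup() == 3
-- lunge(19) == 1907-04-29
-- pull(tewos) == cizi
-- anchor(1999-09-19) == 1999-09-19
-- roll(-58) == 1999-07-23

Answer: 1905-04-29


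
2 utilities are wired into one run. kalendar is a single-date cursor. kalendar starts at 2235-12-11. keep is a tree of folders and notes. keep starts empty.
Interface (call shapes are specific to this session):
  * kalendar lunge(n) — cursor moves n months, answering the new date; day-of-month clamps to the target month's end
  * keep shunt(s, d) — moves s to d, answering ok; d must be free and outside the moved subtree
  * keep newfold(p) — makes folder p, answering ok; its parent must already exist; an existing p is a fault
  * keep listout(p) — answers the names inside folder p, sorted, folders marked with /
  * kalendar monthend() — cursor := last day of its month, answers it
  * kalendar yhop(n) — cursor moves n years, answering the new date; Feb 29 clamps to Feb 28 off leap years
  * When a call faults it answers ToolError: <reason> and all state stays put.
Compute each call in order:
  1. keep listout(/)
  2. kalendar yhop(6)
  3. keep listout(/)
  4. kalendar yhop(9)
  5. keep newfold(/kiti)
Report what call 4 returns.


Step: keep listout[p=/]
Result: []
Step: kalendar yhop[n=6]
Result: 2241-12-11
Step: keep listout[p=/]
Result: []
Step: kalendar yhop[n=9]
Result: 2250-12-11
Step: keep newfold[p=/kiti]
Result: ok

Answer: 2250-12-11


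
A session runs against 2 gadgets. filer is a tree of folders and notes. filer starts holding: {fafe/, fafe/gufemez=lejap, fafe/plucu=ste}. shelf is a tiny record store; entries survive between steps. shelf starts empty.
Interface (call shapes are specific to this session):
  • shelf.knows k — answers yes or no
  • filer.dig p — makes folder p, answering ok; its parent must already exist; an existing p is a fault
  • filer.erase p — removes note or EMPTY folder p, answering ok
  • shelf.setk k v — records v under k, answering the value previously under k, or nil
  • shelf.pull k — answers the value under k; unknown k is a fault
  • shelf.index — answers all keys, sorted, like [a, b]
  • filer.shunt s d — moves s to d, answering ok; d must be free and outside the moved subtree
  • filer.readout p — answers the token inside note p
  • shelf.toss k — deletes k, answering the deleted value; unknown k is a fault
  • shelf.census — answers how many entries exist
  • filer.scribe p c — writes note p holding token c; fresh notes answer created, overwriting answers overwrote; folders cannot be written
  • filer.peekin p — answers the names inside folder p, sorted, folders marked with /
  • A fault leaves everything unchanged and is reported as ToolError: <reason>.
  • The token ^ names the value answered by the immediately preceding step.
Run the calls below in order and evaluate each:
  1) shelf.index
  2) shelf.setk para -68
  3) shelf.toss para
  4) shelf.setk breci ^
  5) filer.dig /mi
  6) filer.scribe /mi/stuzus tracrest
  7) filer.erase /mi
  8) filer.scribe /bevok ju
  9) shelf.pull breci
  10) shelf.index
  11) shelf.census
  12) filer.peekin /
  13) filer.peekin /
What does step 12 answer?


Answer: [bevok, fafe/, mi/]

Derivation:
>> shelf.index()
<< []
>> shelf.setk(k: para, v: -68)
<< nil
>> shelf.toss(k: para)
<< -68
>> shelf.setk(k: breci, v: ^)
<< nil
>> filer.dig(p: /mi)
<< ok
>> filer.scribe(p: /mi/stuzus, c: tracrest)
<< created
>> filer.erase(p: /mi)
<< ToolError: not empty
>> filer.scribe(p: /bevok, c: ju)
<< created
>> shelf.pull(k: breci)
<< -68
>> shelf.index()
<< [breci]
>> shelf.census()
<< 1
>> filer.peekin(p: /)
<< [bevok, fafe/, mi/]
>> filer.peekin(p: /)
<< [bevok, fafe/, mi/]


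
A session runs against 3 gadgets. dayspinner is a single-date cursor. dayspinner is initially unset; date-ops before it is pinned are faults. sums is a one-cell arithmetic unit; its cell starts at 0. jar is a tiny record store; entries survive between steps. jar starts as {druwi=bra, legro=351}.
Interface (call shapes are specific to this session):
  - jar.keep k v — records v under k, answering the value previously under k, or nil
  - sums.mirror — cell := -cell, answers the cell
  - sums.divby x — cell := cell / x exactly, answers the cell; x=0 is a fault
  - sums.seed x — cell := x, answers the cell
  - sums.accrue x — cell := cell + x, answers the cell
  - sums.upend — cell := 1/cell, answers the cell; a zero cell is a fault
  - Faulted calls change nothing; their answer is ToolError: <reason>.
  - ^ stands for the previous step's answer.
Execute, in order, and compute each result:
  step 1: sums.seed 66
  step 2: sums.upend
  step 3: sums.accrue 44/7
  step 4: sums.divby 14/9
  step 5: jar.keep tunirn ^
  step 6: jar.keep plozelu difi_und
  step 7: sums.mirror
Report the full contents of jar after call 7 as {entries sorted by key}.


Answer: {druwi=bra, legro=351, plozelu=difi_und, tunirn=8733/2156}

Derivation:
// 1. seed(x=66) -> 66
// 2. upend() -> 1/66
// 3. accrue(x=44/7) -> 2911/462
// 4. divby(x=14/9) -> 8733/2156
// 5. keep(k=tunirn, v=^) -> nil
// 6. keep(k=plozelu, v=difi_und) -> nil
// 7. mirror() -> -8733/2156


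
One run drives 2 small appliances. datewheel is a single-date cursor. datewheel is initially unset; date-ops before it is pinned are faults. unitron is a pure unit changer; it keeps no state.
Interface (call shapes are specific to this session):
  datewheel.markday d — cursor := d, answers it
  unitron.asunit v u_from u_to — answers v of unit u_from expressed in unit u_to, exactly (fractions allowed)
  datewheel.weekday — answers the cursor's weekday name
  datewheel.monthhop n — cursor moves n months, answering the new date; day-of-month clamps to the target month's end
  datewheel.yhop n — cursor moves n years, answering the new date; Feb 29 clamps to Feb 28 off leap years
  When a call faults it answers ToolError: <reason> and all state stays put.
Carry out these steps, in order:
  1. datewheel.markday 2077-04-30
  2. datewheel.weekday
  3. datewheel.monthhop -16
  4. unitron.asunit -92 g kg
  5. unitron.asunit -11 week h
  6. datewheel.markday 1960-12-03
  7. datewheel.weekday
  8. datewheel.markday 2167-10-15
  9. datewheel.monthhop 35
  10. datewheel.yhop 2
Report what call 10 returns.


Do: datewheel.markday[d='2077-04-30']
See: 2077-04-30
Do: datewheel.weekday[]
See: Friday
Do: datewheel.monthhop[n='-16']
See: 2075-12-30
Do: unitron.asunit[v='-92'; u_from='g'; u_to='kg']
See: -23/250
Do: unitron.asunit[v='-11'; u_from='week'; u_to='h']
See: -1848
Do: datewheel.markday[d='1960-12-03']
See: 1960-12-03
Do: datewheel.weekday[]
See: Saturday
Do: datewheel.markday[d='2167-10-15']
See: 2167-10-15
Do: datewheel.monthhop[n='35']
See: 2170-09-15
Do: datewheel.yhop[n='2']
See: 2172-09-15

Answer: 2172-09-15


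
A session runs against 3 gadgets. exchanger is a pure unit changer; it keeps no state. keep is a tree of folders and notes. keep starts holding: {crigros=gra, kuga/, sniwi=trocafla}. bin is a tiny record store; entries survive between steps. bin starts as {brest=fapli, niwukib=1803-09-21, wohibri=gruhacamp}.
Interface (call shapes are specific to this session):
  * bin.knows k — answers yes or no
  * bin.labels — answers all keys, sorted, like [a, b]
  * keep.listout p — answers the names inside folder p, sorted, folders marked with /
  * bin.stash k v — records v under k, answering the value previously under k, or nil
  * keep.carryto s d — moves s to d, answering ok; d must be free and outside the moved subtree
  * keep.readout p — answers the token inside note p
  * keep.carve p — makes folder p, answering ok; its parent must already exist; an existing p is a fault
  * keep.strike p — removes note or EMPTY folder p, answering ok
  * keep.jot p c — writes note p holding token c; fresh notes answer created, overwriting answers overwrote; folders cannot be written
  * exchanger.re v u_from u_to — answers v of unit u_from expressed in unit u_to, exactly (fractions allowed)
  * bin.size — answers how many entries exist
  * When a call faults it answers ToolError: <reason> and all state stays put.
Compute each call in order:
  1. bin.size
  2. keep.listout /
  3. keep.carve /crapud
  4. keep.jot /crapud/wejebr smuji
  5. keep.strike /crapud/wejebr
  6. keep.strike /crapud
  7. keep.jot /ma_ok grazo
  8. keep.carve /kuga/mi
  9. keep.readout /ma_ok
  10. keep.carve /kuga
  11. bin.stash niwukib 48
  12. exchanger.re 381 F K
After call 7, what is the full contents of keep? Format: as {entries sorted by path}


Answer: {crigros=gra, kuga/, ma_ok=grazo, sniwi=trocafla}

Derivation:
;; bin.size() ~> 3
;; keep.listout(p: /) ~> [crigros, kuga/, sniwi]
;; keep.carve(p: /crapud) ~> ok
;; keep.jot(p: /crapud/wejebr, c: smuji) ~> created
;; keep.strike(p: /crapud/wejebr) ~> ok
;; keep.strike(p: /crapud) ~> ok
;; keep.jot(p: /ma_ok, c: grazo) ~> created
;; keep.carve(p: /kuga/mi) ~> ok
;; keep.readout(p: /ma_ok) ~> grazo
;; keep.carve(p: /kuga) ~> ToolError: exists
;; bin.stash(k: niwukib, v: 48) ~> 1803-09-21
;; exchanger.re(v: 381, u_from: F, u_to: K) ~> 84067/180


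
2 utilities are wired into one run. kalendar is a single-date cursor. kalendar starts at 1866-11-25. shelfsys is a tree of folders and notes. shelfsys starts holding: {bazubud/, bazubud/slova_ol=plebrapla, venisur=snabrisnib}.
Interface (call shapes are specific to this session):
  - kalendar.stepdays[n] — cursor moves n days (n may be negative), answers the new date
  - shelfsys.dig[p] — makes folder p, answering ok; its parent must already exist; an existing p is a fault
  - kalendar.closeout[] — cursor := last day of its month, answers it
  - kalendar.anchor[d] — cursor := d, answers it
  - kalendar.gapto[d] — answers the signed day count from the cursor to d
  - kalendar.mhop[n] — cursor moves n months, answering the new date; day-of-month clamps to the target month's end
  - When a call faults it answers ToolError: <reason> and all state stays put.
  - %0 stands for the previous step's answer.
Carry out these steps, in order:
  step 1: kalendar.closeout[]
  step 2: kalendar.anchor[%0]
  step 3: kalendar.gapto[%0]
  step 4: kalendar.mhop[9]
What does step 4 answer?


·→ kalendar.closeout()
·← 1866-11-30
·→ kalendar.anchor(d=%0)
·← 1866-11-30
·→ kalendar.gapto(d=%0)
·← 0
·→ kalendar.mhop(n=9)
·← 1867-08-30

Answer: 1867-08-30


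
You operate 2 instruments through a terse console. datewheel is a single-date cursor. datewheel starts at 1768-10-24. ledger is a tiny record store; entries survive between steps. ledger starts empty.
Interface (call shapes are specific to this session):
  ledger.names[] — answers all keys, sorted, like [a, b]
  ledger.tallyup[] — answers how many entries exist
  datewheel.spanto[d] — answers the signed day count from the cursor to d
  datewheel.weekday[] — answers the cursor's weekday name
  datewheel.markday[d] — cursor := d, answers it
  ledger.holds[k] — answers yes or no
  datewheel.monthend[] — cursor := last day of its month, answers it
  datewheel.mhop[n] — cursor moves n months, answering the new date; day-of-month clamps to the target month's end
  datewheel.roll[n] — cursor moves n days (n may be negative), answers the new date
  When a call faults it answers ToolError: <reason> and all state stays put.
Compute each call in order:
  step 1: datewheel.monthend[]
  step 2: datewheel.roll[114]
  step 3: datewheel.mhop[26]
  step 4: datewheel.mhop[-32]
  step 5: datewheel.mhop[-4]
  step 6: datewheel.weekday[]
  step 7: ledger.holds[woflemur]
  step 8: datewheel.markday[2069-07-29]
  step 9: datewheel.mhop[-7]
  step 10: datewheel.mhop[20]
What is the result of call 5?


>> datewheel.monthend()
<< 1768-10-31
>> datewheel.roll(n='114')
<< 1769-02-22
>> datewheel.mhop(n='26')
<< 1771-04-22
>> datewheel.mhop(n='-32')
<< 1768-08-22
>> datewheel.mhop(n='-4')
<< 1768-04-22
>> datewheel.weekday()
<< Friday
>> ledger.holds(k='woflemur')
<< no
>> datewheel.markday(d='2069-07-29')
<< 2069-07-29
>> datewheel.mhop(n='-7')
<< 2068-12-29
>> datewheel.mhop(n='20')
<< 2070-08-29

Answer: 1768-04-22


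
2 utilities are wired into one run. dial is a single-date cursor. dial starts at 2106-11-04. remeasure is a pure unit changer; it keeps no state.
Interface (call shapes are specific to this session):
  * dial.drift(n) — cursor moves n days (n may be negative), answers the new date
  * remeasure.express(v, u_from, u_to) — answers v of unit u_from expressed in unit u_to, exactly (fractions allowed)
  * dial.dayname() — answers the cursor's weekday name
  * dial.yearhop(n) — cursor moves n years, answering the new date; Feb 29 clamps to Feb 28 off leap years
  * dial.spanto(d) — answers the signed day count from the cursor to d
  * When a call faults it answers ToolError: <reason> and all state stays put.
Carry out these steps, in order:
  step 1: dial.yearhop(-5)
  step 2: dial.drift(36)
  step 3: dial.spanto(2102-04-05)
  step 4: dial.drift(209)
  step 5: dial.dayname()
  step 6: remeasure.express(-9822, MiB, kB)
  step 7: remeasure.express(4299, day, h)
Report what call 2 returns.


Answer: 2101-12-10

Derivation:
// 1. dial.yearhop(n→-5) => 2101-11-04
// 2. dial.drift(n→36) => 2101-12-10
// 3. dial.spanto(d→2102-04-05) => 116
// 4. dial.drift(n→209) => 2102-07-07
// 5. dial.dayname() => Friday
// 6. remeasure.express(v→-9822, u_from→MiB, u_to→kB) => -1287389184/125
// 7. remeasure.express(v→4299, u_from→day, u_to→h) => 103176


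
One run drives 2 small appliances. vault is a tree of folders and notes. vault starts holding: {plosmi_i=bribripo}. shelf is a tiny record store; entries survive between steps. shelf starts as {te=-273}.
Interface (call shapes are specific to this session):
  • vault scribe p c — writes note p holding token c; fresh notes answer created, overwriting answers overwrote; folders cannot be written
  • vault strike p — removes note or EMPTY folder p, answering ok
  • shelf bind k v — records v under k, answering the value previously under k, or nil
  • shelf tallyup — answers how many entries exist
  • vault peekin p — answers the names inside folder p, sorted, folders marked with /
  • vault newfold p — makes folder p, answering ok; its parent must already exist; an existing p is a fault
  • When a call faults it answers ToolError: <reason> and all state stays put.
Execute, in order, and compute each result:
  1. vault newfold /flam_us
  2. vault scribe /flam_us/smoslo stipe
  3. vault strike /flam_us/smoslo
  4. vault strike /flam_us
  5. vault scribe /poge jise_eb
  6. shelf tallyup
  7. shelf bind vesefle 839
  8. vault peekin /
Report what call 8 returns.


I use vault newfold with p: /flam_us, and see ok.
Then vault scribe with p: /flam_us/smoslo, c: stipe, which returns created.
Using vault strike with p: /flam_us/smoslo, → ok.
I invoke vault strike with p: /flam_us, which returns ok.
Next I call vault scribe with p: /poge, c: jise_eb, and observe created.
I try shelf tallyup, which returns 1.
Using shelf bind with k: vesefle, v: 839, — result: nil.
I call vault peekin with p: /: [plosmi_i, poge].

Answer: [plosmi_i, poge]


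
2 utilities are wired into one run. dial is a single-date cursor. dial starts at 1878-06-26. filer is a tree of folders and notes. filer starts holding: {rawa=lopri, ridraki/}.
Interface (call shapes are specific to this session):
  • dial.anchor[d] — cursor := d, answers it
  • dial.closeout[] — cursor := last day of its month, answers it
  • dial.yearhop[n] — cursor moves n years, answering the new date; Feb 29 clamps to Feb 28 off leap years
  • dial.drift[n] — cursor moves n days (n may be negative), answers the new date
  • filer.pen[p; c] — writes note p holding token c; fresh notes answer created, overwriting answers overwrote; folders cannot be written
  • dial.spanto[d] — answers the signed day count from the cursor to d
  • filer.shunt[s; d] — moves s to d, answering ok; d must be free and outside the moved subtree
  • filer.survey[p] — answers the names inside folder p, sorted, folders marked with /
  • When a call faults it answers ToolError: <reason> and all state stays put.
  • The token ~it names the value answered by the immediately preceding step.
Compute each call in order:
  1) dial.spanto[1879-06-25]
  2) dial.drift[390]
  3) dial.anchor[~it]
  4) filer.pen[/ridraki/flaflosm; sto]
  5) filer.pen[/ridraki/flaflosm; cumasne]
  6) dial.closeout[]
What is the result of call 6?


Answer: 1879-07-31

Derivation:
→ spanto(d→1879-06-25)
← 364
→ drift(n→390)
← 1879-07-21
→ anchor(d→~it)
← 1879-07-21
→ pen(p→/ridraki/flaflosm, c→sto)
← created
→ pen(p→/ridraki/flaflosm, c→cumasne)
← overwrote
→ closeout()
← 1879-07-31


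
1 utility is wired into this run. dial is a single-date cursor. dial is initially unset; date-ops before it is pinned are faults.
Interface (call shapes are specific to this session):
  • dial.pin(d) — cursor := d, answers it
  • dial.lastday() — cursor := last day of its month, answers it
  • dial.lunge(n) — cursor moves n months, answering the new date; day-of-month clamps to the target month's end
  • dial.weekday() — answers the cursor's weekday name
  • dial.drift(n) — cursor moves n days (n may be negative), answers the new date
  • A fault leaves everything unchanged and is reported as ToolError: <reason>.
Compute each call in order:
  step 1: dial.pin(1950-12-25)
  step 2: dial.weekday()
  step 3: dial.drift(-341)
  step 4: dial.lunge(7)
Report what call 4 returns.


-> pin(d: 1950-12-25)
<- 1950-12-25
-> weekday()
<- Monday
-> drift(n: -341)
<- 1950-01-18
-> lunge(n: 7)
<- 1950-08-18

Answer: 1950-08-18


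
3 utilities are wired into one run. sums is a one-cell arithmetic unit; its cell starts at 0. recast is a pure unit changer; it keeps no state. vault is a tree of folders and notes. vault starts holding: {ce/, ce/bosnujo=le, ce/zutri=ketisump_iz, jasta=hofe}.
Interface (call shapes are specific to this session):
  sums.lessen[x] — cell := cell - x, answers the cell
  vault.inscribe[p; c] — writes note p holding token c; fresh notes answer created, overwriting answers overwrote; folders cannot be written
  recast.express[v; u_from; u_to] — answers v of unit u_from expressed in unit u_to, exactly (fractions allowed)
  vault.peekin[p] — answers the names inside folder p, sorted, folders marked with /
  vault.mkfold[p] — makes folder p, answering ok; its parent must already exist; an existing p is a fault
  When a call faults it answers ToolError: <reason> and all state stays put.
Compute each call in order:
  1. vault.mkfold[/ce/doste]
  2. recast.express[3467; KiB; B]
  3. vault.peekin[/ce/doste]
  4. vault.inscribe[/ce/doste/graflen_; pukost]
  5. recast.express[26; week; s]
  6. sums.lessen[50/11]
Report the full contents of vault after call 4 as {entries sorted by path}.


==> mkfold(p='/ce/doste')
<== ok
==> express(v='3467', u_from='KiB', u_to='B')
<== 3550208
==> peekin(p='/ce/doste')
<== []
==> inscribe(p='/ce/doste/graflen_', c='pukost')
<== created
==> express(v='26', u_from='week', u_to='s')
<== 15724800
==> lessen(x='50/11')
<== -50/11

Answer: {ce/, ce/bosnujo=le, ce/doste/, ce/doste/graflen_=pukost, ce/zutri=ketisump_iz, jasta=hofe}


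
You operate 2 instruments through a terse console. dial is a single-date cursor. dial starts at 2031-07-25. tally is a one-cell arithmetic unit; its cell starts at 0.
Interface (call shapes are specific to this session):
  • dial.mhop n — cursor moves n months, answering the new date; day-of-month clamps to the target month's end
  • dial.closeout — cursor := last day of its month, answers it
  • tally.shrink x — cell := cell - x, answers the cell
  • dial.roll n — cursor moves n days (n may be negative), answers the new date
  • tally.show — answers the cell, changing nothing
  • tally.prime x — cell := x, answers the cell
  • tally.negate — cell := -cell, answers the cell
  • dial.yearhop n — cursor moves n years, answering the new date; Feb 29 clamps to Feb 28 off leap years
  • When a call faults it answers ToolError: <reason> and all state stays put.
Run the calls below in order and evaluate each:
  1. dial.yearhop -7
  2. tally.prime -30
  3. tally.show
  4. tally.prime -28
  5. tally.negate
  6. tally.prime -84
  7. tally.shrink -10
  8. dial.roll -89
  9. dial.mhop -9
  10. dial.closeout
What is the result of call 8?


Answer: 2024-04-27

Derivation:
I call dial.yearhop using -7, — result: 2024-07-25.
Calling tally.prime using -30, and get -30.
I invoke tally.show: -30.
Using tally.prime using -28, and observe -28.
I try tally.negate(), → 28.
I try tally.prime using -84, yielding -84.
I invoke tally.shrink using -10, yielding -74.
Then dial.roll using -89: 2024-04-27.
I try dial.mhop using -9: 2023-07-27.
I run dial.closeout(), giving 2023-07-31.


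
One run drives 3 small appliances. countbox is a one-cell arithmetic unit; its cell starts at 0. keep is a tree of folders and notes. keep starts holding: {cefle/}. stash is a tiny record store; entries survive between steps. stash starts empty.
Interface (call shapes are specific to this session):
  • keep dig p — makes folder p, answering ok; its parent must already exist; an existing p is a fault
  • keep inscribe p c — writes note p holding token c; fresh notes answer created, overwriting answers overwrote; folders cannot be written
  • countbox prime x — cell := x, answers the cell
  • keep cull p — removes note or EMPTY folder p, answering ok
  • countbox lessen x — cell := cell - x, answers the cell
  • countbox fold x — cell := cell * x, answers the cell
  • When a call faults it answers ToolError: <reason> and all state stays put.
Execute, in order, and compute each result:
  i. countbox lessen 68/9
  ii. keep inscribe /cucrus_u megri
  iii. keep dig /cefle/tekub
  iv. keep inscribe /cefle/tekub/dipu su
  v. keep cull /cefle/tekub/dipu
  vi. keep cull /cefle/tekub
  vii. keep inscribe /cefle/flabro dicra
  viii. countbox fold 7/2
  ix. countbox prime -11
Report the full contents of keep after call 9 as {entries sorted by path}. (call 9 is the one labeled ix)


==> countbox lessen(68/9)
<== -68/9
==> keep inscribe(/cucrus_u, megri)
<== created
==> keep dig(/cefle/tekub)
<== ok
==> keep inscribe(/cefle/tekub/dipu, su)
<== created
==> keep cull(/cefle/tekub/dipu)
<== ok
==> keep cull(/cefle/tekub)
<== ok
==> keep inscribe(/cefle/flabro, dicra)
<== created
==> countbox fold(7/2)
<== -238/9
==> countbox prime(-11)
<== -11

Answer: {cefle/, cefle/flabro=dicra, cucrus_u=megri}


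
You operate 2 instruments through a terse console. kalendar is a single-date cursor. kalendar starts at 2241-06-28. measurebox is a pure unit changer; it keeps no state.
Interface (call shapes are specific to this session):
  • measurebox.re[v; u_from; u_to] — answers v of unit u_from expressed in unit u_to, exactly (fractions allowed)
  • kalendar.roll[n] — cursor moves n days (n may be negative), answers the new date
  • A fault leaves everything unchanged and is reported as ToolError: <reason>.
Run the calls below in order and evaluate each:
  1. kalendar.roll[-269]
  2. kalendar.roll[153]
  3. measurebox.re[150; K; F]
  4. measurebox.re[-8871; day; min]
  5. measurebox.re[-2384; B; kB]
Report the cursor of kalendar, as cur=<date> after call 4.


Answer: cur=2241-03-04

Derivation:
CALL kalendar.roll[n='-269']
RET  2240-10-02
CALL kalendar.roll[n='153']
RET  2241-03-04
CALL measurebox.re[v='150'; u_from='K'; u_to='F']
RET  -18967/100
CALL measurebox.re[v='-8871'; u_from='day'; u_to='min']
RET  -12774240
CALL measurebox.re[v='-2384'; u_from='B'; u_to='kB']
RET  -298/125


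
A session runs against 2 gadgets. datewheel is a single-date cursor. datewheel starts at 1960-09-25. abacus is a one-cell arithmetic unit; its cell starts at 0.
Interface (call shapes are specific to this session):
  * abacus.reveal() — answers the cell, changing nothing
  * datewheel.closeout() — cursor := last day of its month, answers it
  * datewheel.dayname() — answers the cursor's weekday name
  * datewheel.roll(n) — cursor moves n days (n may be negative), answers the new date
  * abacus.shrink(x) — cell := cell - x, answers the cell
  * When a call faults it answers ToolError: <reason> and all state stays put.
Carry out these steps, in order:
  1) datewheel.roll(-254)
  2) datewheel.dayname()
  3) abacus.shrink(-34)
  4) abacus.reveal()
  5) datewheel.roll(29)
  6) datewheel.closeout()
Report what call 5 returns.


I invoke datewheel.roll with n→-254, → 1960-01-15.
I invoke datewheel.dayname, yielding Friday.
I run abacus.shrink with x→-34, — result: 34.
Invoking abacus.reveal(), giving 34.
Calling datewheel.roll with n→29, and see 1960-02-13.
I run datewheel.closeout, yielding 1960-02-29.

Answer: 1960-02-13


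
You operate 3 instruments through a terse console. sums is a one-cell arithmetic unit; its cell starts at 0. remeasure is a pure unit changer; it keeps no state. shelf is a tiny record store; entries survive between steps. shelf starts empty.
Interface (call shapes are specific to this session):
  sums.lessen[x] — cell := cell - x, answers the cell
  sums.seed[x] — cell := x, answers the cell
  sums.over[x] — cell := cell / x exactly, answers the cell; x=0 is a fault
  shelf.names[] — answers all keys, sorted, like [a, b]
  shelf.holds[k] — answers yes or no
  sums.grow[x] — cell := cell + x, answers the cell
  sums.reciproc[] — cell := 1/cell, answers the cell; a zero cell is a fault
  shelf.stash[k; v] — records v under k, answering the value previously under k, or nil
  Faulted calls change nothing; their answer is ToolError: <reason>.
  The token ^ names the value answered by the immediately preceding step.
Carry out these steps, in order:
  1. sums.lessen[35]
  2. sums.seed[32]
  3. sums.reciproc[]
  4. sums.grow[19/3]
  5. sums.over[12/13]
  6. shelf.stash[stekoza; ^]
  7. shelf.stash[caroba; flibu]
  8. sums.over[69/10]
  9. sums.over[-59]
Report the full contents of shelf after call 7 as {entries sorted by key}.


Next I call sums.lessen with x: 35: -35.
Using sums.seed with x: 32, — result: 32.
I run sums.reciproc(), — result: 1/32.
I run sums.grow with x: 19/3, and get 611/96.
I run sums.over with x: 12/13, and get 7943/1152.
Now I run shelf.stash with k: stekoza, v: ^, and get nil.
Next I call shelf.stash with k: caroba, v: flibu, and get nil.
Using sums.over with x: 69/10, which returns 39715/39744.
Calling sums.over with x: -59, — result: -39715/2344896.

Answer: {caroba=flibu, stekoza=7943/1152}


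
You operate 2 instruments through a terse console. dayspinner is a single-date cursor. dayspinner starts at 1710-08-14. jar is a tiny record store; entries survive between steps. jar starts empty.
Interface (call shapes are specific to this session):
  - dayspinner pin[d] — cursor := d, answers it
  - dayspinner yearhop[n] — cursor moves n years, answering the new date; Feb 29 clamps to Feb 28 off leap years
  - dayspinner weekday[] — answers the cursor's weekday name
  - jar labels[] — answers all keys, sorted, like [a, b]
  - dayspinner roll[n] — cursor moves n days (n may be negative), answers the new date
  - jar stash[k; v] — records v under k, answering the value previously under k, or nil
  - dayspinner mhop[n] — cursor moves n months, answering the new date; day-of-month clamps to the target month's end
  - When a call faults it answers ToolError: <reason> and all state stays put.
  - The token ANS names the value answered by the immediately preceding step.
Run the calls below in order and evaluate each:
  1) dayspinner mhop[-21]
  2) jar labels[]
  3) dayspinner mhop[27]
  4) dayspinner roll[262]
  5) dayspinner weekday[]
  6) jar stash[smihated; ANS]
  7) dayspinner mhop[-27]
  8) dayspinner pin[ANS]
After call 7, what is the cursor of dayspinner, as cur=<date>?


-- dayspinner mhop(n='-21') => 1708-11-14
-- jar labels() => []
-- dayspinner mhop(n='27') => 1711-02-14
-- dayspinner roll(n='262') => 1711-11-03
-- dayspinner weekday() => Tuesday
-- jar stash(k='smihated', v='ANS') => nil
-- dayspinner mhop(n='-27') => 1709-08-03
-- dayspinner pin(d='ANS') => 1709-08-03

Answer: cur=1709-08-03


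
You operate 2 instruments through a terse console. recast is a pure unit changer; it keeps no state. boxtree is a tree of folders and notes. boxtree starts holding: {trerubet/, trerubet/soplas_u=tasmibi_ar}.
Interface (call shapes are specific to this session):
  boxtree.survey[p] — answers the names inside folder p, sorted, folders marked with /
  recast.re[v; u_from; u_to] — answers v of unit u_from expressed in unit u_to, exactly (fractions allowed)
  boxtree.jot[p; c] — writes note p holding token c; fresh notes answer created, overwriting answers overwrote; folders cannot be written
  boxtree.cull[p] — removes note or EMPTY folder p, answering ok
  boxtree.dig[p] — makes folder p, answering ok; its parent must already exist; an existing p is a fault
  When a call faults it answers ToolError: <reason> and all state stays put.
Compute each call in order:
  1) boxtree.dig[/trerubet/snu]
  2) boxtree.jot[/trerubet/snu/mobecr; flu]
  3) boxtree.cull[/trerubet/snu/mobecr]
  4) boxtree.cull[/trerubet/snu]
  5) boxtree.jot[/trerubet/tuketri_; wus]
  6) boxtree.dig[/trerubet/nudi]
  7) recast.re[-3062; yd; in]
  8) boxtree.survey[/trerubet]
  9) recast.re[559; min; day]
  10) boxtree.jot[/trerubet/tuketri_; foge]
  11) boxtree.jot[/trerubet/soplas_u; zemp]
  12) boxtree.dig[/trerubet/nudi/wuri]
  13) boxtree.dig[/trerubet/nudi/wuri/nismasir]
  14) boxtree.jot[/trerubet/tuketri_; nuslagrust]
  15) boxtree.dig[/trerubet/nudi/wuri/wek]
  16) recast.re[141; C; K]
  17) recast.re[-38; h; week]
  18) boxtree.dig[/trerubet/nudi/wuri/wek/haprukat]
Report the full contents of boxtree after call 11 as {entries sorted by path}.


-- dig(p=/trerubet/snu) : ok
-- jot(p=/trerubet/snu/mobecr, c=flu) : created
-- cull(p=/trerubet/snu/mobecr) : ok
-- cull(p=/trerubet/snu) : ok
-- jot(p=/trerubet/tuketri_, c=wus) : created
-- dig(p=/trerubet/nudi) : ok
-- re(v=-3062, u_from=yd, u_to=in) : -110232
-- survey(p=/trerubet) : [nudi/, soplas_u, tuketri_]
-- re(v=559, u_from=min, u_to=day) : 559/1440
-- jot(p=/trerubet/tuketri_, c=foge) : overwrote
-- jot(p=/trerubet/soplas_u, c=zemp) : overwrote
-- dig(p=/trerubet/nudi/wuri) : ok
-- dig(p=/trerubet/nudi/wuri/nismasir) : ok
-- jot(p=/trerubet/tuketri_, c=nuslagrust) : overwrote
-- dig(p=/trerubet/nudi/wuri/wek) : ok
-- re(v=141, u_from=C, u_to=K) : 8283/20
-- re(v=-38, u_from=h, u_to=week) : -19/84
-- dig(p=/trerubet/nudi/wuri/wek/haprukat) : ok

Answer: {trerubet/, trerubet/nudi/, trerubet/soplas_u=zemp, trerubet/tuketri_=foge}


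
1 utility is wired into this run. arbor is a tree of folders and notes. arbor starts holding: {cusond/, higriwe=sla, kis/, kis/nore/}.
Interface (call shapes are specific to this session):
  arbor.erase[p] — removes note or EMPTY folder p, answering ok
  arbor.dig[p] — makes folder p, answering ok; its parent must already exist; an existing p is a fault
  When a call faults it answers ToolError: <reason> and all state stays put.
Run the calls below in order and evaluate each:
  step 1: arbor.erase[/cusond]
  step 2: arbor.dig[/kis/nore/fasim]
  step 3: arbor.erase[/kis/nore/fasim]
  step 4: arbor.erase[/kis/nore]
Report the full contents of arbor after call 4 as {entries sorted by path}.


Answer: {higriwe=sla, kis/}

Derivation:
·→ erase(/cusond)
·← ok
·→ dig(/kis/nore/fasim)
·← ok
·→ erase(/kis/nore/fasim)
·← ok
·→ erase(/kis/nore)
·← ok


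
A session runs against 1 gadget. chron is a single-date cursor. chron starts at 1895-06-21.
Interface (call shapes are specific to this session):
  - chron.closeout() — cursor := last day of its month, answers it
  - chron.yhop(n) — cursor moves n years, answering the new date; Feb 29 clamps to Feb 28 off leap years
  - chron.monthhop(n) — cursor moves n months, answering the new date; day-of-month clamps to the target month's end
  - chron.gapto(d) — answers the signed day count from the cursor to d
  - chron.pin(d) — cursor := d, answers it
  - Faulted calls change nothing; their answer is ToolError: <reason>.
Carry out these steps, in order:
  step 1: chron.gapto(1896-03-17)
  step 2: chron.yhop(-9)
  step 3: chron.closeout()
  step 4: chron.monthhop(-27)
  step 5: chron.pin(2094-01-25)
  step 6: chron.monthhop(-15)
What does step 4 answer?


$ gapto 1896-03-17
  270
$ yhop -9
  1886-06-21
$ closeout
  1886-06-30
$ monthhop -27
  1884-03-30
$ pin 2094-01-25
  2094-01-25
$ monthhop -15
  2092-10-25

Answer: 1884-03-30


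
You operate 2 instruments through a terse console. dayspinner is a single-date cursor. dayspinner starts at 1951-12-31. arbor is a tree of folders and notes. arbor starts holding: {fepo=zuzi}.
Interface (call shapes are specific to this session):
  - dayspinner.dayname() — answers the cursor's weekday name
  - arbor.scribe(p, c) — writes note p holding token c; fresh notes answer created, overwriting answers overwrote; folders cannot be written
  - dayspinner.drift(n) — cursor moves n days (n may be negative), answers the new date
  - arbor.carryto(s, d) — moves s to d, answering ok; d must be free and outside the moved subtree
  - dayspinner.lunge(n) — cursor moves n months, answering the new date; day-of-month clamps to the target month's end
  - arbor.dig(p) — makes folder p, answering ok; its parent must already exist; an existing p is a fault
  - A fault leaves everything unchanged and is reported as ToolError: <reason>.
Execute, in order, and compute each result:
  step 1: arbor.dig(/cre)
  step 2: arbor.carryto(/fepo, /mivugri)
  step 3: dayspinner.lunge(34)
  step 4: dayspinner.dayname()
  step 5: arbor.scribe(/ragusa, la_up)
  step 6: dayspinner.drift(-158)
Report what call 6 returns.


Answer: 1954-05-26

Derivation:
$ arbor.dig p: /cre
= ok
$ arbor.carryto s: /fepo d: /mivugri
= ok
$ dayspinner.lunge n: 34
= 1954-10-31
$ dayspinner.dayname
= Sunday
$ arbor.scribe p: /ragusa c: la_up
= created
$ dayspinner.drift n: -158
= 1954-05-26


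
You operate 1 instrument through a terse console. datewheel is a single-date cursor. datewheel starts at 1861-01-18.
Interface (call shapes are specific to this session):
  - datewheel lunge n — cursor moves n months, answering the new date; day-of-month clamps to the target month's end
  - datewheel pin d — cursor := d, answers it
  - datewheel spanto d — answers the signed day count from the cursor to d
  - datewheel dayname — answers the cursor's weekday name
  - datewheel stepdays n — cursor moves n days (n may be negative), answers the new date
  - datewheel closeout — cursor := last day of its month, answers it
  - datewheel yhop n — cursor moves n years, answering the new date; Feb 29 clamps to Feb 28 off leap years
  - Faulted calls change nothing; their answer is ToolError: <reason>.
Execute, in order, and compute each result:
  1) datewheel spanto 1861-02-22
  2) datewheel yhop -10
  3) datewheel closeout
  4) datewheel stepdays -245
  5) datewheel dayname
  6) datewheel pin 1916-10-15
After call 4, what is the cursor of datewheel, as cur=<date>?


==> datewheel spanto(d='1861-02-22')
<== 35
==> datewheel yhop(n='-10')
<== 1851-01-18
==> datewheel closeout()
<== 1851-01-31
==> datewheel stepdays(n='-245')
<== 1850-05-31
==> datewheel dayname()
<== Friday
==> datewheel pin(d='1916-10-15')
<== 1916-10-15

Answer: cur=1850-05-31


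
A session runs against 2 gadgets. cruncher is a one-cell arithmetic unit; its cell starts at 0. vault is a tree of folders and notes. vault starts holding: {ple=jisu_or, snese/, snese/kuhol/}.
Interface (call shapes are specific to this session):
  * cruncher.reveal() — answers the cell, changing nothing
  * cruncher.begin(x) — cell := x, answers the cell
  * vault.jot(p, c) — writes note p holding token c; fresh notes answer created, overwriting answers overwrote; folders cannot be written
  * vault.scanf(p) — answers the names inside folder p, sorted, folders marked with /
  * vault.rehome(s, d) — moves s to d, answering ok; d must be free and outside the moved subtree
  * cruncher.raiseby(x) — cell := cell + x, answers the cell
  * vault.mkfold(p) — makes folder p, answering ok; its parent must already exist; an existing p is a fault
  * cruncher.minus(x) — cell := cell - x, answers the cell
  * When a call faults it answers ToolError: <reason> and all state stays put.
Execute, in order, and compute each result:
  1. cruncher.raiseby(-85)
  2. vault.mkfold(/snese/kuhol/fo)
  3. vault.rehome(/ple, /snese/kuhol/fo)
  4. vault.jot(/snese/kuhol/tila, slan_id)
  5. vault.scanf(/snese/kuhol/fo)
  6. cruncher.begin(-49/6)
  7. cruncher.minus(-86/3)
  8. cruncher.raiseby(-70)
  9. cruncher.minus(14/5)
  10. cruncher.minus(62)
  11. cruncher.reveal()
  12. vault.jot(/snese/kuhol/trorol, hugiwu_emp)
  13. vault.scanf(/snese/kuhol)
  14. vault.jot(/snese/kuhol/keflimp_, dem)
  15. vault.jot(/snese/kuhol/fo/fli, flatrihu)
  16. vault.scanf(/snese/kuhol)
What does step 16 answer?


Answer: [fo/, keflimp_, tila, trorol]

Derivation:
Step: raiseby[x=-85]
Result: -85
Step: mkfold[p=/snese/kuhol/fo]
Result: ok
Step: rehome[s=/ple; d=/snese/kuhol/fo]
Result: ToolError: exists
Step: jot[p=/snese/kuhol/tila; c=slan_id]
Result: created
Step: scanf[p=/snese/kuhol/fo]
Result: []
Step: begin[x=-49/6]
Result: -49/6
Step: minus[x=-86/3]
Result: 41/2
Step: raiseby[x=-70]
Result: -99/2
Step: minus[x=14/5]
Result: -523/10
Step: minus[x=62]
Result: -1143/10
Step: reveal[]
Result: -1143/10
Step: jot[p=/snese/kuhol/trorol; c=hugiwu_emp]
Result: created
Step: scanf[p=/snese/kuhol]
Result: [fo/, tila, trorol]
Step: jot[p=/snese/kuhol/keflimp_; c=dem]
Result: created
Step: jot[p=/snese/kuhol/fo/fli; c=flatrihu]
Result: created
Step: scanf[p=/snese/kuhol]
Result: [fo/, keflimp_, tila, trorol]
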